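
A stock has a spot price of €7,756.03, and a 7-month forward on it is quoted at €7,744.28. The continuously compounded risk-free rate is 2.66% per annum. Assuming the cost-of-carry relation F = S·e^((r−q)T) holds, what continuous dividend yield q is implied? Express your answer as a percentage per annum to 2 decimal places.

From F = S·e^((r−q)T): (r − q) = ln(F/S)/T
ln(7744.28/7756.03) = ln(0.998485) = -0.001516
(r − q) = -0.001516 / (7/12) = -0.002599
q = r − ln(F/S)/T = 0.0266 + 0.002599 = 0.029199
q = 2.92%

2.92%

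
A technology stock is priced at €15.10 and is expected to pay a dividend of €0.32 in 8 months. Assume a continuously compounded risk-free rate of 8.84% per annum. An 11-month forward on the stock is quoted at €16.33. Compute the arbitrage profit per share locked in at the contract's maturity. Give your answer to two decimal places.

€0.28 per share

PV(dividends) I = 0.32·e^(−0.0884·8/12) = 0.3017
Fair forward F* = (S − I)·e^(rT) = (15.10 − 0.3017)·e^0.081033 = 14.7983 × 1.084407 = 16.0474
Market €16.33 > fair 16.0474: forward overpriced → cash-and-carry (borrow at r, buy the stock and collect the dividends, short the forward).
Profit at T = |F_mkt − F*| = |16.33 − 16.0474| = €0.28 per share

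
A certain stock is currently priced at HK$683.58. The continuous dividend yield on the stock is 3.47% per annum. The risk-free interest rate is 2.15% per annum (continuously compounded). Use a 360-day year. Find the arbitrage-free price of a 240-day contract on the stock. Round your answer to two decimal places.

F = S·e^((r − q)T) = 683.58 · e^((0.0215 − 0.0347) × 240/360)
= 683.58 · e^-0.008800 = 683.58 × 0.991239
F = HK$677.59

HK$677.59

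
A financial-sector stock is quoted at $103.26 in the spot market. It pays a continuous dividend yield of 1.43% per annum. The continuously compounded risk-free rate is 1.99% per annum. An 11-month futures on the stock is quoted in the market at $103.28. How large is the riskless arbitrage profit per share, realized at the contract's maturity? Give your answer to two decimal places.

Fair futures: F* = S·e^(carry·T), with carry = (r − q) = 0.0199 − 0.0143 = 0.0056
F* = 103.26 · e^(0.0056 × 11/12) = 103.26 · e^0.005133 = 103.26 × 1.005146 = $103.7914
Market $103.28 < fair $103.7914: forward underpriced → reverse cash-and-carry (short spot, go long the forward).
At maturity, profit = |F_mkt − F*| = |103.28 − 103.7914| = $0.51 per share

$0.51 per share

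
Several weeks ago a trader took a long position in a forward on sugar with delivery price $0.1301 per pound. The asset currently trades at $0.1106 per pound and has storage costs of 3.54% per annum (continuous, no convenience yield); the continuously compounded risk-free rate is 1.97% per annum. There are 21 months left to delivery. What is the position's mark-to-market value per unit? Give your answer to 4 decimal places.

-$0.0080 per pound

Current fair forward for the remaining 21 months: F = S·e^((r + u)·T), (r + u) = 0.0197 + 0.0354 = 0.0551
F = 0.1106 · e^(0.0551 × 21/12) = 0.1106 × 1.101227 = 0.1218
Value of long forward = (F − K)·e^(−rT) = (0.1218 − 0.1301) · e^(−0.0197·21/12)
= -0.0083 × 0.966112 = -0.0080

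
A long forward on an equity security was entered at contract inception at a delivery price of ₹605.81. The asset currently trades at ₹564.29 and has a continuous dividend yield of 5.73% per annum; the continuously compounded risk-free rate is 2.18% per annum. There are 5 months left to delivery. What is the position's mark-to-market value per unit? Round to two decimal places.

-₹49.36

Current fair forward for the remaining 5 months: F = S·e^((r − q)·T), (r − q) = 0.0218 − 0.0573 = -0.0355
F = 564.29 · e^(-0.0355 × 5/12) = 564.29 × 0.985317 = 556.0045
Value of long forward = (F − K)·e^(−rT) = (556.0045 − 605.81) · e^(−0.0218·5/12)
= -49.8055 × 0.990958 = -49.36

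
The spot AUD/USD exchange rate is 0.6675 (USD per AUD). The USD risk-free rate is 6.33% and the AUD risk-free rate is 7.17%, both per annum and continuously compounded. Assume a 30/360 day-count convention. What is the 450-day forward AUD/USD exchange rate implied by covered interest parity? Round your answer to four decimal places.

F = S·e^((r_USD − r_AUD)T) = 0.6675 · e^((0.0633 − 0.0717) × 450/360)
= 0.6675 · e^-0.010500 = 0.6675 × 0.989555
F = 0.6605 USD per AUD

0.6605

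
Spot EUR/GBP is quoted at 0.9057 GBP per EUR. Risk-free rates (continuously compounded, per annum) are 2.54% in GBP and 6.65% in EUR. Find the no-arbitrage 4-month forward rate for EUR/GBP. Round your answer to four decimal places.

F = S·e^((r_GBP − r_EUR)T) = 0.9057 · e^((0.0254 − 0.0665) × 4/12)
= 0.9057 · e^-0.013700 = 0.9057 × 0.986393
F = 0.8934 GBP per EUR

0.8934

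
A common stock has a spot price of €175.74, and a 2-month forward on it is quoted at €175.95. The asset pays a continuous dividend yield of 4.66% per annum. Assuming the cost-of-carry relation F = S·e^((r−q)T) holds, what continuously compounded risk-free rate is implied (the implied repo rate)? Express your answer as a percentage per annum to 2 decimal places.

5.38%

From F = S·e^((r−q)T): (r − q) = ln(F/S)/T
ln(175.95/175.74) = ln(1.001195) = 0.001194
(r − q) = 0.001194 / (2/12) = 0.007164
r = ln(F/S)/T + q = 0.007164 + 0.0466 = 0.053764
r = 5.38%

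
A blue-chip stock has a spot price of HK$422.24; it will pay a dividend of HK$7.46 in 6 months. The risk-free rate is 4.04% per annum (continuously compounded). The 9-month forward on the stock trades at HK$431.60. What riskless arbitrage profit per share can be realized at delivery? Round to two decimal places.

PV(dividends) I = 7.46·e^(−0.0404·6/12) = 7.3108
Fair forward F* = (S − I)·e^(rT) = (422.24 − 7.3108)·e^0.030300 = 414.9292 × 1.030764 = 427.6941
Market HK$431.60 > fair 427.6941: forward overpriced → cash-and-carry (borrow at r, buy the stock and collect the dividends, short the forward).
Profit at T = |F_mkt − F*| = |431.60 − 427.6941| = HK$3.91 per share

HK$3.91 per share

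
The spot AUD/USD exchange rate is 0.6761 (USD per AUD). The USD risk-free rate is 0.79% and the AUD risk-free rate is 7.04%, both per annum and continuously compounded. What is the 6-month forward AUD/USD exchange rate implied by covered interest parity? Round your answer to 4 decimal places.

F = S·e^((r_USD − r_AUD)T) = 0.6761 · e^((0.0079 − 0.0704) × 6/12)
= 0.6761 · e^-0.031250 = 0.6761 × 0.969233
F = 0.6553 USD per AUD

0.6553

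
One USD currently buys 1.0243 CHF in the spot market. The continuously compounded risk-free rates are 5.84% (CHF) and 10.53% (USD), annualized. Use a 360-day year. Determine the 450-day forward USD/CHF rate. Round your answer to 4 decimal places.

0.9660

F = S·e^((r_CHF − r_USD)T) = 1.0243 · e^((0.0584 − 0.1053) × 450/360)
= 1.0243 · e^-0.058625 = 1.0243 × 0.943060
F = 0.9660 CHF per USD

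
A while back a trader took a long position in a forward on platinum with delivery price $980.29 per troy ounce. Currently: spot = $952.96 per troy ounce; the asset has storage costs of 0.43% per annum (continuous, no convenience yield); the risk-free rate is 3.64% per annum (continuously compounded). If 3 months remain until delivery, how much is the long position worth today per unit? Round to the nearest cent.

-$17.42 per troy ounce

Current fair forward for the remaining 3 months: F = S·e^((r + u)·T), (r + u) = 0.0364 + 0.0043 = 0.0407
F = 952.96 · e^(0.0407 × 3/12) = 952.96 × 1.010227 = 962.7059
Value of long forward = (F − K)·e^(−rT) = (962.7059 − 980.29) · e^(−0.0364·3/12)
= -17.5841 × 0.990941 = -17.42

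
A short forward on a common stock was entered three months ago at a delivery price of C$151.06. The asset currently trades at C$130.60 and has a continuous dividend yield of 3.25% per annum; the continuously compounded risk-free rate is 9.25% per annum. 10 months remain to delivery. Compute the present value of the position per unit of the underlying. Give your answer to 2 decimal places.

Current fair forward for the remaining 10 months: F = S·e^((r − q)·T), (r − q) = 0.0925 − 0.0325 = 0.0600
F = 130.60 · e^(0.0600 × 10/12) = 130.60 × 1.051271 = 137.2960
Value of long forward = (F − K)·e^(−rT) = (137.2960 − 151.06) · e^(−0.0925·10/12)
= -13.7640 × 0.925813 = -12.74
Short position value = −(long value) = C$12.74

C$12.74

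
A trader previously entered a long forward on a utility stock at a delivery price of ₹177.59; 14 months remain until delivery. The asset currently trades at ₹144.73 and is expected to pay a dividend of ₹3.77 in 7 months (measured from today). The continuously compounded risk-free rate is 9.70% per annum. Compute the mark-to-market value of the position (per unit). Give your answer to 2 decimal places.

-₹17.42

PV(remaining dividends) I = 3.77·e^(−0.0970·7/12) = 3.5626
Current forward F = (S − I)·e^(rT) = (144.73 − 3.5626)·e^(0.0970·14/12) = 141.1674 × 1.119819 = 158.0819
Value (long) = (F − K)·e^(−rT) = (158.0819 − 177.59) × 0.893002 = -17.4208
Value = -₹17.42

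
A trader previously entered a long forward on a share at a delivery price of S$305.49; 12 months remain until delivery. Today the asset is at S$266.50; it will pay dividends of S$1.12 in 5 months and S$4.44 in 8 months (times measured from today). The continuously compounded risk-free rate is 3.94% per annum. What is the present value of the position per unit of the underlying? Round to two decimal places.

PV(remaining dividends) I = 1.12·e^(−0.0394·5/12) + 4.44·e^(−0.0394·8/12) = 5.4267
Current forward F = (S − I)·e^(rT) = (266.50 − 5.4267)·e^(0.0394·12/12) = 261.0733 × 1.040186 = 271.5648
Value (long) = (F − K)·e^(−rT) = (271.5648 − 305.49) × 0.961366 = -32.6145
Value = -S$32.61

-S$32.61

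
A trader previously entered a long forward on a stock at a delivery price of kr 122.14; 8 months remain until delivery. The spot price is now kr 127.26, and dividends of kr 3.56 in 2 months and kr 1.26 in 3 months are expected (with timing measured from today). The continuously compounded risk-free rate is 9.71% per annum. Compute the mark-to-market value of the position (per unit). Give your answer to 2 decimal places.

kr 8.04

PV(remaining dividends) I = 3.56·e^(−0.0971·2/12) + 1.26·e^(−0.0971·3/12) = 4.7326
Current forward F = (S − I)·e^(rT) = (127.26 − 4.7326)·e^(0.0971·8/12) = 122.5274 × 1.066874 = 130.7213
Value (long) = (F − K)·e^(−rT) = (130.7213 − 122.14) × 0.937317 = 8.0434
Value = kr 8.04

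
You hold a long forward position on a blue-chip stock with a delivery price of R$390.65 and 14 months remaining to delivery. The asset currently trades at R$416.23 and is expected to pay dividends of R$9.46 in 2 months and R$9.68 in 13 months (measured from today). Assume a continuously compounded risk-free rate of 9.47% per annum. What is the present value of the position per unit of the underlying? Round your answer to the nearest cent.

PV(remaining dividends) I = 9.46·e^(−0.0947·2/12) + 9.68·e^(−0.0947·13/12) = 18.0480
Current forward F = (S − I)·e^(rT) = (416.23 − 18.0480)·e^(0.0947·14/12) = 398.1820 × 1.116818 = 444.6968
Value (long) = (F − K)·e^(−rT) = (444.6968 − 390.65) × 0.895401 = 48.3936
Value = R$48.39

R$48.39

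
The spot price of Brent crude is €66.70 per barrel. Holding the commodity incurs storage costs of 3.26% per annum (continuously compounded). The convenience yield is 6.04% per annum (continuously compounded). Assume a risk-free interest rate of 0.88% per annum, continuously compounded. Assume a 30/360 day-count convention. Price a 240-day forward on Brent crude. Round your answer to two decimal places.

Net carry = r + u − y = 0.0088 + 0.0326 − 0.0604 = -0.0190
F = S·e^((r+u−y)T) = 66.70 · e^(-0.0190 × 240/360) = 66.70 · e^-0.012667
= 66.70 × 0.987413 = €65.86 per barrel

€65.86 per barrel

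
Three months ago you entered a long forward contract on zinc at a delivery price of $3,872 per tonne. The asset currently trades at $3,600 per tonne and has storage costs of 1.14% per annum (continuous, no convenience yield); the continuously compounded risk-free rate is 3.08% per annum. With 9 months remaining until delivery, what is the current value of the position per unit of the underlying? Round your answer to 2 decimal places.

-$152.67 per tonne

Current fair forward for the remaining 9 months: F = S·e^((r + u)·T), (r + u) = 0.0308 + 0.0114 = 0.0422
F = 3600 · e^(0.0422 × 9/12) = 3600 × 1.03215619 = 3715.7623
Value of long forward = (F − K)·e^(−rT) = (3715.7623 − 3872) · e^(−0.0308·9/12)
= -156.2377 × 0.97716476 = -152.67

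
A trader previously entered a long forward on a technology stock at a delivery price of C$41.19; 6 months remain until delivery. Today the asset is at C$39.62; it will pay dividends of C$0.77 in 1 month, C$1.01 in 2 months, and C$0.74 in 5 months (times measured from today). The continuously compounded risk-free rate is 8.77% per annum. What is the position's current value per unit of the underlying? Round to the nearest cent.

-C$2.28

PV(remaining dividends) I = 0.77·e^(−0.0877·1/12) + 1.01·e^(−0.0877·2/12) + 0.74·e^(−0.0877·5/12) = 2.4732
Current forward F = (S − I)·e^(rT) = (39.62 − 2.4732)·e^(0.0877·6/12) = 37.1468 × 1.044826 = 38.8119
Value (long) = (F − K)·e^(−rT) = (38.8119 − 41.19) × 0.957098 = -2.2761
Value = -C$2.28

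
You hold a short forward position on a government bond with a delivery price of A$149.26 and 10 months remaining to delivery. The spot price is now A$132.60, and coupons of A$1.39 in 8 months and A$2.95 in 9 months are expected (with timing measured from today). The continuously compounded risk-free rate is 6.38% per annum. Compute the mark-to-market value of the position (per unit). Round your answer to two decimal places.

A$13.08

PV(remaining coupons) I = 1.39·e^(−0.0638·8/12) + 2.95·e^(−0.0638·9/12) = 4.1443
Current forward F = (S − I)·e^(rT) = (132.60 − 4.1443)·e^(0.0638·10/12) = 128.4557 × 1.054605 = 135.4700
Value (long) = (F − K)·e^(−rT) = (135.4700 − 149.26) × 0.948222 = -13.0760
Short position value = −(long value) = A$13.08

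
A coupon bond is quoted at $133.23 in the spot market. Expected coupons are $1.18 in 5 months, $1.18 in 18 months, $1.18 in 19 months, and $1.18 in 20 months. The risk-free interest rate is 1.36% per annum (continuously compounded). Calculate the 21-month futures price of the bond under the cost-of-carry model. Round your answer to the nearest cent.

PV(coupons) I = 1.18·e^(−0.0136·5/12) + 1.18·e^(−0.0136·18/12) + 1.18·e^(−0.0136·19/12) + 1.18·e^(−0.0136·20/12)
I = 1.1733 + 1.1562 + 1.1549 + 1.1536 = 4.6380
F = (S − I)·e^(rT) = (133.23 − 4.6380) · e^(0.0136·21/12)
= 128.5920 · e^0.023800 = 128.5920 × 1.024085 = $131.69

$131.69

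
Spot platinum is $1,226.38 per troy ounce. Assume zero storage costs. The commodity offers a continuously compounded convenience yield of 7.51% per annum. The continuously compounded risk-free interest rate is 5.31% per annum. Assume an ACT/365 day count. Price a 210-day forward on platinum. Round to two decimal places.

Net carry = r + u − y = 0.0531 + 0.0000 − 0.0751 = -0.0220
F = S·e^((r+u−y)T) = 1226.38 · e^(-0.0220 × 210/365) = 1226.38 · e^-0.01265753
= 1226.38 × 0.98742224 = $1,210.95 per troy ounce

$1,210.95 per troy ounce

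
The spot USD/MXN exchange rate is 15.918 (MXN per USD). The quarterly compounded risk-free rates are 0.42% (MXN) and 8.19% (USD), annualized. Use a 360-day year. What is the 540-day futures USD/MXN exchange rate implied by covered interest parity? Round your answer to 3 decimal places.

14.184

By covered interest parity, F = S · (1+r_MXN/4)^(4T) / (1+r_USD/4)^(4T)
= 15.918 × 1.006317 / 1.129313 = 15.918 × 0.891088
F = 14.184 MXN per USD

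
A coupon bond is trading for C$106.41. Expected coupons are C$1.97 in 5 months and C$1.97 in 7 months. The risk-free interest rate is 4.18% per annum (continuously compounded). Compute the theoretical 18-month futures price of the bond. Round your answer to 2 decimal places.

C$109.19

PV(coupons) I = 1.97·e^(−0.0418·5/12) + 1.97·e^(−0.0418·7/12)
I = 1.9360 + 1.9225 = 3.8585
F = (S − I)·e^(rT) = (106.41 − 3.8585) · e^(0.0418·18/12)
= 102.5515 · e^0.062700 = 102.5515 × 1.064707 = C$109.19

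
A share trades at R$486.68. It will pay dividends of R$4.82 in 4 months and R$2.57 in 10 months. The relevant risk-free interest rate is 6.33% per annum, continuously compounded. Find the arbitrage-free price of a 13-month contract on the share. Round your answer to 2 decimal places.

R$513.56

PV(dividends) I = 4.82·e^(−0.0633·4/12) + 2.57·e^(−0.0633·10/12)
I = 4.7194 + 2.4379 = 7.1573
F = (S − I)·e^(rT) = (486.68 − 7.1573) · e^(0.0633·13/12)
= 479.5227 · e^0.068575 = 479.5227 × 1.070981 = R$513.56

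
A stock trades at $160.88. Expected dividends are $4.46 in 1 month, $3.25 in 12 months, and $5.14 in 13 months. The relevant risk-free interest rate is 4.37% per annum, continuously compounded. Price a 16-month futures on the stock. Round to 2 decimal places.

PV(dividends) I = 4.46·e^(−0.0437·1/12) + 3.25·e^(−0.0437·12/12) + 5.14·e^(−0.0437·13/12)
I = 4.4438 + 3.1110 + 4.9023 = 12.4571
F = (S − I)·e^(rT) = (160.88 − 12.4571) · e^(0.0437·16/12)
= 148.4229 · e^0.058267 = 148.4229 × 1.059998 = $157.33

$157.33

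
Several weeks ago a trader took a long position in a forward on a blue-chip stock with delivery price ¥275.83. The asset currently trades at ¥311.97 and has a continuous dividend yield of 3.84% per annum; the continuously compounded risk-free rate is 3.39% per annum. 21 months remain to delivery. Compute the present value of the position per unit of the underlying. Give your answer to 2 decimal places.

¥31.75

Current fair forward for the remaining 21 months: F = S·e^((r − q)·T), (r − q) = 0.0339 − 0.0384 = -0.0045
F = 311.97 · e^(-0.0045 × 21/12) = 311.97 × 0.992156 = 309.5229
Value of long forward = (F − K)·e^(−rT) = (309.5229 − 275.83) · e^(−0.0339·21/12)
= 33.6929 × 0.942400 = 31.75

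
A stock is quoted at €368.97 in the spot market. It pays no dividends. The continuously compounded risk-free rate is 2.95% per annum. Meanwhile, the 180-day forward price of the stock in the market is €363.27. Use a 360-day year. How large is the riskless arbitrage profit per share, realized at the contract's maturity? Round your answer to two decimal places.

Fair forward: F* = S·e^(carry·T), with carry = r = 0.0295
F* = 368.97 · e^(0.0295 × 180/360) = 368.97 · e^0.014750 = 368.97 × 1.014859 = €374.4525
Market €363.27 < fair €374.4525: forward underpriced → reverse cash-and-carry (short spot, go long the forward).
At maturity, profit = |F_mkt − F*| = |363.27 − 374.4525| = €11.18 per share

€11.18 per share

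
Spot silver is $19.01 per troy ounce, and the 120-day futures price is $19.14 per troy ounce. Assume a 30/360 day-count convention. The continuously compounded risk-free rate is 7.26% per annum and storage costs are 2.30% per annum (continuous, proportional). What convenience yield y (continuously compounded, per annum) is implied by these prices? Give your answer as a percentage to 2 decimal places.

7.52%

F = S·e^((r+u−y)T) ⇒ (r+u−y) = ln(F/S)/T
ln(19.14/19.01) = 0.006815; /T ⇒ 0.020445
y = r + u − ln(F/S)/T = 0.0726 + 0.0230 − 0.020445 = 0.075155
y = 7.52%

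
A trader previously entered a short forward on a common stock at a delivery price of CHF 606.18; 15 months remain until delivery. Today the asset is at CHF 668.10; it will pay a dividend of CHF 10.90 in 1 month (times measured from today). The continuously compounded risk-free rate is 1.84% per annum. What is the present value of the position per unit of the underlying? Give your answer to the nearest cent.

-CHF 64.82

PV(remaining dividends) I = 10.90·e^(−0.0184·1/12) = 10.8833
Current forward F = (S − I)·e^(rT) = (668.10 − 10.8833)·e^(0.0184·15/12) = 657.2167 × 1.023267 = 672.5082
Value (long) = (F − K)·e^(−rT) = (672.5082 − 606.18) × 0.977262 = 64.8200
Short position value = −(long value) = -CHF 64.82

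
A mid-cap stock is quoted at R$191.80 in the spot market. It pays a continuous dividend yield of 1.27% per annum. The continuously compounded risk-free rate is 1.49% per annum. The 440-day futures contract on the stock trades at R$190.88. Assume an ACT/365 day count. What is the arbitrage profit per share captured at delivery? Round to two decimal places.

R$1.43 per share

Fair futures: F* = S·e^(carry·T), with carry = (r − q) = 0.0149 − 0.0127 = 0.0022
F* = 191.80 · e^(0.0022 × 440/365) = 191.80 · e^0.002652 = 191.80 × 1.002656 = R$192.3094
Market R$190.88 < fair R$192.3094: forward underpriced → reverse cash-and-carry (short spot, go long the forward).
At maturity, profit = |F_mkt − F*| = |190.88 − 192.3094| = R$1.43 per share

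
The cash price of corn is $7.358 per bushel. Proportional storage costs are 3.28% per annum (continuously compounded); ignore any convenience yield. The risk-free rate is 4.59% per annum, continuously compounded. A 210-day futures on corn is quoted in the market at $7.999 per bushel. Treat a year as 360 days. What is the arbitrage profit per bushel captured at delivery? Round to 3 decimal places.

Fair futures: F* = S·e^(carry·T), with carry = (r + u) = 0.0459 + 0.0328 = 0.0787
F* = 7.358 · e^(0.0787 × 210/360) = 7.358 · e^0.045908 = 7.358 × 1.046978 = $7.7037
Market $7.999 > fair $7.7037: forward overpriced → cash-and-carry (buy spot, short the forward).
At maturity, profit = |F_mkt − F*| = |7.999 − 7.7037| = $0.295 per bushel

$0.295 per bushel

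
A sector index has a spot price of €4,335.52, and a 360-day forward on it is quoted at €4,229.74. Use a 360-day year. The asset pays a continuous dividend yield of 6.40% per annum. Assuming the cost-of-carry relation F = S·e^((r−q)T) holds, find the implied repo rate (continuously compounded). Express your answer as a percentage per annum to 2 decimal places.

3.93%

From F = S·e^((r−q)T): (r − q) = ln(F/S)/T
ln(4229.74/4335.52) = ln(0.975602) = -0.024701
(r − q) = -0.024701 / (360/360) = -0.024701
r = ln(F/S)/T + q = -0.024701 + 0.0640 = 0.039299
r = 3.93%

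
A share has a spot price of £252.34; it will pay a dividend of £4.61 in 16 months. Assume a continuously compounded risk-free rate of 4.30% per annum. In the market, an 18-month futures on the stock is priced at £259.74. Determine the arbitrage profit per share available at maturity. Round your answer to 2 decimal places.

£4.77 per share

PV(dividends) I = 4.61·e^(−0.0430·16/12) = 4.3531
Fair futures F* = (S − I)·e^(rT) = (252.34 − 4.3531)·e^0.064500 = 247.9869 × 1.066626 = 264.5093
Market £259.74 < fair 264.5093: forward underpriced → reverse cash-and-carry (short the stock, invest proceeds at r, pay the dividends, go long the forward).
Profit at T = |F_mkt − F*| = |259.74 − 264.5093| = £4.77 per share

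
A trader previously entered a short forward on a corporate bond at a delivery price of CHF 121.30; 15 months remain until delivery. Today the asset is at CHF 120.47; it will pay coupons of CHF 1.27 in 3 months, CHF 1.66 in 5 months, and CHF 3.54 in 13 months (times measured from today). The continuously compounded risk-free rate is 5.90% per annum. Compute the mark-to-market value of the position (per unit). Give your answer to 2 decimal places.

PV(remaining coupons) I = 1.27·e^(−0.0590·3/12) + 1.66·e^(−0.0590·5/12) + 3.54·e^(−0.0590·13/12) = 6.1919
Current forward F = (S − I)·e^(rT) = (120.47 − 6.1919)·e^(0.0590·15/12) = 114.2781 × 1.076538 = 123.0247
Value (long) = (F − K)·e^(−rT) = (123.0247 − 121.30) × 0.928904 = 1.6021
Short position value = −(long value) = -CHF 1.60

-CHF 1.60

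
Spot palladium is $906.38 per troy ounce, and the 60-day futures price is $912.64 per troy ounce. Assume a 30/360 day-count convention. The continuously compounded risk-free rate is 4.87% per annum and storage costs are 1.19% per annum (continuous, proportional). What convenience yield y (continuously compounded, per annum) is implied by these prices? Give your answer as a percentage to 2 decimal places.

F = S·e^((r+u−y)T) ⇒ (r+u−y) = ln(F/S)/T
ln(912.64/906.38) = 0.006883; /T ⇒ 0.041298
y = r + u − ln(F/S)/T = 0.0487 + 0.0119 − 0.041298 = 0.019302
y = 1.93%

1.93%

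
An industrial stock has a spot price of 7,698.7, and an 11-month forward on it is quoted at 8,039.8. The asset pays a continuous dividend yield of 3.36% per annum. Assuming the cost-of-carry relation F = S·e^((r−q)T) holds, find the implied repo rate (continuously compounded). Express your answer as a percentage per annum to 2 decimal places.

8.09%

From F = S·e^((r−q)T): (r − q) = ln(F/S)/T
ln(8039.8/7698.7) = ln(1.044306) = 0.043353
(r − q) = 0.043353 / (11/12) = 0.047294
r = ln(F/S)/T + q = 0.047294 + 0.0336 = 0.080894
r = 8.09%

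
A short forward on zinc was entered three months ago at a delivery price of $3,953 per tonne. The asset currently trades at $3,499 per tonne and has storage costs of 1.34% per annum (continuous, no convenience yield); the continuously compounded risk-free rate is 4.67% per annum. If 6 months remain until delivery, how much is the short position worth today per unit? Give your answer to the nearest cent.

Current fair forward for the remaining 6 months: F = S·e^((r + u)·T), (r + u) = 0.0467 + 0.0134 = 0.0601
F = 3499 · e^(0.0601 × 6/12) = 3499 × 1.03050606 = 3605.7407
Value of long forward = (F − K)·e^(−rT) = (3605.7407 − 3953) · e^(−0.0467·6/12)
= -347.2593 × 0.97692050 = -339.24
Short position value = −(long value) = $339.24

$339.24 per tonne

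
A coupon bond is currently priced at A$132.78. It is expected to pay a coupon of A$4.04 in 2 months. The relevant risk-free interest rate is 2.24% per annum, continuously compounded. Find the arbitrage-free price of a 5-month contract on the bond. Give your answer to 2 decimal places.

A$129.96

PV(coupons) I = 4.04·e^(−0.0224·2/12)
I = 4.0249
F = (S − I)·e^(rT) = (132.78 − 4.0249) · e^(0.0224·5/12)
= 128.7551 · e^0.009333 = 128.7551 × 1.009377 = A$129.96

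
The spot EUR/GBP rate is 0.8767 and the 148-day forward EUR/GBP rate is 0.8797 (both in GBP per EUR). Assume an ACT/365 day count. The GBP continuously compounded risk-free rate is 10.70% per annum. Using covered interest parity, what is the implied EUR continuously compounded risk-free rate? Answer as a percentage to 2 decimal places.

F = S·e^((r_GBP − r_EUR)T) ⇒ r_EUR = r_GBP − ln(F/S)/T
ln(0.8797/0.8767) = 0.003416; /(148/365) = 0.008425
r_EUR = 0.1070 − 0.008425 = 0.098575
r_EUR = 9.86%

9.86%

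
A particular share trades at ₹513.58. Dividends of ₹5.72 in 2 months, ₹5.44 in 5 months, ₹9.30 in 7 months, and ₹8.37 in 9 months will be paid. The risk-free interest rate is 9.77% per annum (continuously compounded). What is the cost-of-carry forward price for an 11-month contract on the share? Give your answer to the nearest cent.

₹531.72

PV(dividends) I = 5.72·e^(−0.0977·2/12) + 5.44·e^(−0.0977·5/12) + 9.30·e^(−0.0977·7/12) + 8.37·e^(−0.0977·9/12)
I = 5.6276 + 5.2230 + 8.7848 + 7.7786 = 27.4140
F = (S − I)·e^(rT) = (513.58 − 27.4140) · e^(0.0977·11/12)
= 486.1660 · e^0.089558 = 486.1660 × 1.093691 = ₹531.72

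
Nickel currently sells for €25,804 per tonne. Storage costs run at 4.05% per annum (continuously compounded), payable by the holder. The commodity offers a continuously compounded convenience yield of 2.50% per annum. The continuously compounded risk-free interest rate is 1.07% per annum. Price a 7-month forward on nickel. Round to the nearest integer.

Net carry = r + u − y = 0.0107 + 0.0405 − 0.0250 = 0.0262
F = S·e^((r+u−y)T) = 25804 · e^(0.0262 × 7/12) = 25804 · e^0.015283
= 25804 × 1.015400 = €26,201 per tonne

€26,201 per tonne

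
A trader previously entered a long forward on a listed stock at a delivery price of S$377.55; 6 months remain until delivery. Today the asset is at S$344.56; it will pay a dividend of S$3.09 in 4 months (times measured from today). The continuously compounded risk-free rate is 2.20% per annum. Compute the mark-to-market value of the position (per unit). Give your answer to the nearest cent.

-S$31.93

PV(remaining dividends) I = 3.09·e^(−0.0220·4/12) = 3.0674
Current forward F = (S − I)·e^(rT) = (344.56 − 3.0674)·e^(0.0220·6/12) = 341.4926 × 1.011061 = 345.2698
Value (long) = (F − K)·e^(−rT) = (345.2698 − 377.55) × 0.989060 = -31.9271
Value = -S$31.93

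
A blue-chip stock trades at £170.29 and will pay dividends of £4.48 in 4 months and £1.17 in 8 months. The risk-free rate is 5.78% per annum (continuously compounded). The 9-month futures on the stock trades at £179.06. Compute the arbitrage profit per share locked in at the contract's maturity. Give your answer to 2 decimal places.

PV(dividends) I = 4.48·e^(−0.0578·4/12) + 1.17·e^(−0.0578·8/12) = 5.5203
Fair futures F* = (S − I)·e^(rT) = (170.29 − 5.5203)·e^0.043350 = 164.7697 × 1.044303 = 172.0695
Market £179.06 > fair 172.0695: forward overpriced → cash-and-carry (borrow at r, buy the stock and collect the dividends, short the forward).
Profit at T = |F_mkt − F*| = |179.06 − 172.0695| = £6.99 per share

£6.99 per share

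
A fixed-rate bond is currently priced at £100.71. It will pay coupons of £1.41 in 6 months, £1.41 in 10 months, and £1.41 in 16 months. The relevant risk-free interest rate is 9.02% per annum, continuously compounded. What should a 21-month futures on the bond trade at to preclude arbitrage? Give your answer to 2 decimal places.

PV(coupons) I = 1.41·e^(−0.0902·6/12) + 1.41·e^(−0.0902·10/12) + 1.41·e^(−0.0902·16/12)
I = 1.3478 + 1.3079 + 1.2502 = 3.9059
F = (S − I)·e^(rT) = (100.71 − 3.9059) · e^(0.0902·21/12)
= 96.8041 · e^0.157850 = 96.8041 × 1.170991 = £113.36

£113.36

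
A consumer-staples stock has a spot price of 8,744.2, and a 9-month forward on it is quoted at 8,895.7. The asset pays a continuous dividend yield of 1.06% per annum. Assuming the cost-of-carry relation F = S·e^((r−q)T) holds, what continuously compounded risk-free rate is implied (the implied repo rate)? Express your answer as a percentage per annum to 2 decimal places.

From F = S·e^((r−q)T): (r − q) = ln(F/S)/T
ln(8895.7/8744.2) = ln(1.017326) = 0.017178
(r − q) = 0.017178 / (9/12) = 0.022904
r = ln(F/S)/T + q = 0.022904 + 0.0106 = 0.033504
r = 3.35%

3.35%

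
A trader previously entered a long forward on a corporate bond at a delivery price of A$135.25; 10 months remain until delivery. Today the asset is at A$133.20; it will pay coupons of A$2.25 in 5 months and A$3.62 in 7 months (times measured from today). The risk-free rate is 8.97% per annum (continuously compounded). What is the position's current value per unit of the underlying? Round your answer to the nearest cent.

PV(remaining coupons) I = 2.25·e^(−0.0897·5/12) + 3.62·e^(−0.0897·7/12) = 5.6029
Current forward F = (S − I)·e^(rT) = (133.20 − 5.6029)·e^(0.0897·10/12) = 127.5971 × 1.077615 = 137.5005
Value (long) = (F − K)·e^(−rT) = (137.5005 − 135.25) × 0.927975 = 2.0884
Value = A$2.09

A$2.09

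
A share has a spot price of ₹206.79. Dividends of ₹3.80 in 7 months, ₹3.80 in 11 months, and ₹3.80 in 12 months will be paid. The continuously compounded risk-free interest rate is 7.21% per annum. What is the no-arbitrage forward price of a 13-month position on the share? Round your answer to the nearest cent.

₹211.98

PV(dividends) I = 3.80·e^(−0.0721·7/12) + 3.80·e^(−0.0721·11/12) + 3.80·e^(−0.0721·12/12)
I = 3.6435 + 3.5570 + 3.5357 = 10.7362
F = (S − I)·e^(rT) = (206.79 − 10.7362) · e^(0.0721·13/12)
= 196.0538 · e^0.078108 = 196.0538 × 1.081239 = ₹211.98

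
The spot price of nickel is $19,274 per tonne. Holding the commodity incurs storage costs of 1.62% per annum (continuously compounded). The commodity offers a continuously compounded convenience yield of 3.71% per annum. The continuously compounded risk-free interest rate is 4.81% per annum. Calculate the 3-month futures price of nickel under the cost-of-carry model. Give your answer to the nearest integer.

$19,406 per tonne

Net carry = r + u − y = 0.0481 + 0.0162 − 0.0371 = 0.0272
F = S·e^((r+u−y)T) = 19274 · e^(0.0272 × 3/12) = 19274 · e^0.006800
= 19274 × 1.006823 = $19,406 per tonne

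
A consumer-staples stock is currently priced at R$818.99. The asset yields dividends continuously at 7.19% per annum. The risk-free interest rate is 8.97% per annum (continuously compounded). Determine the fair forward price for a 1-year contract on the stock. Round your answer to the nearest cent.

R$833.70

F = S·e^((r − q)T) = 818.99 · e^((0.0897 − 0.0719) × 1)
= 818.99 · e^0.017800 = 818.99 × 1.017959
F = R$833.70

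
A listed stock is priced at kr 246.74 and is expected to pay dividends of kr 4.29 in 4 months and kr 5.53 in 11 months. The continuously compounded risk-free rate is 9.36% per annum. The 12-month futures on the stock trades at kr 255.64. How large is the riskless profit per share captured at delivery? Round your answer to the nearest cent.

PV(dividends) I = 4.29·e^(−0.0936·4/12) + 5.53·e^(−0.0936·11/12) = 9.2335
Fair futures F* = (S − I)·e^(rT) = (246.74 − 9.2335)·e^0.093600 = 237.5065 × 1.098120 = 260.8106
Market kr 255.64 < fair 260.8106: forward underpriced → reverse cash-and-carry (short the stock, invest proceeds at r, pay the dividends, go long the forward).
Profit at T = |F_mkt − F*| = |255.64 − 260.8106| = kr 5.17 per share

kr 5.17 per share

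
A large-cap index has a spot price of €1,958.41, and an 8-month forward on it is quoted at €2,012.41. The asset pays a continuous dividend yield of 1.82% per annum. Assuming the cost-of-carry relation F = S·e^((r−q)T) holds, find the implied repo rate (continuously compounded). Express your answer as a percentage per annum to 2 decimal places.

5.90%

From F = S·e^((r−q)T): (r − q) = ln(F/S)/T
ln(2012.41/1958.41) = ln(1.027573) = 0.027200
(r − q) = 0.027200 / (8/12) = 0.040800
r = ln(F/S)/T + q = 0.040800 + 0.0182 = 0.059000
r = 5.90%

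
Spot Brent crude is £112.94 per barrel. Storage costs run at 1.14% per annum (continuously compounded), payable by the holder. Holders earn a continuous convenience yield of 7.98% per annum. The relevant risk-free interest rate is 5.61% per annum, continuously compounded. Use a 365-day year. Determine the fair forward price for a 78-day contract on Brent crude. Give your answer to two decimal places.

£112.64 per barrel

Net carry = r + u − y = 0.0561 + 0.0114 − 0.0798 = -0.0123
F = S·e^((r+u−y)T) = 112.94 · e^(-0.0123 × 78/365) = 112.94 · e^-0.002628
= 112.94 × 0.997375 = £112.64 per barrel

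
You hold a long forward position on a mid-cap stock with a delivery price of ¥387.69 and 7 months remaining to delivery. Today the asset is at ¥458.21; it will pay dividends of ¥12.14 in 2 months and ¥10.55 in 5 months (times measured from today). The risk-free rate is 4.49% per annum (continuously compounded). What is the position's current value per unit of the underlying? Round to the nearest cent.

¥58.14

PV(remaining dividends) I = 12.14·e^(−0.0449·2/12) + 10.55·e^(−0.0449·5/12) = 22.4040
Current forward F = (S − I)·e^(rT) = (458.21 − 22.4040)·e^(0.0449·7/12) = 435.8060 × 1.026538 = 447.3714
Value (long) = (F − K)·e^(−rT) = (447.3714 − 387.69) × 0.974148 = 58.1385
Value = ¥58.14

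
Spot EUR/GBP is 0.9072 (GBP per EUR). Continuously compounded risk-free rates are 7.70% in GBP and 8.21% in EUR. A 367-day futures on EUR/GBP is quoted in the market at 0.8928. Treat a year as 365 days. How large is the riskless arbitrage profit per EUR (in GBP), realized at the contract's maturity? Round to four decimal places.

Fair futures: F* = S·e^(carry·T), with carry = (r_GBP − r_EUR) = 0.0770 − 0.0821 = -0.0051
F* = 0.9072 · e^(-0.0051 × 367/365) = 0.9072 · e^-0.005128 = 0.9072 × 0.994885 = 0.9026
Market 0.8928 < fair 0.9026: forward underpriced → reverse cash-and-carry (short spot, go long the forward).
At maturity, profit = |F_mkt − F*| = |0.8928 − 0.9026| = 0.0098 per EUR (in GBP)

0.0098 per EUR (in GBP)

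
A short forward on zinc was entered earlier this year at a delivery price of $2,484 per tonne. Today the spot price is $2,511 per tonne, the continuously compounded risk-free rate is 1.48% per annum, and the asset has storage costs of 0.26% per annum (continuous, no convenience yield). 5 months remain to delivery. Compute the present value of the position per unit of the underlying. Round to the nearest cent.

Current fair forward for the remaining 5 months: F = S·e^((r + u)·T), (r + u) = 0.0148 + 0.0026 = 0.0174
F = 2511 · e^(0.0174 × 5/12) = 2511 × 1.00727634 = 2529.2709
Value of long forward = (F − K)·e^(−rT) = (2529.2709 − 2484) · e^(−0.0148·5/12)
= 45.2709 × 0.99385231 = 44.99
Short position value = −(long value) = -$44.99

-$44.99 per tonne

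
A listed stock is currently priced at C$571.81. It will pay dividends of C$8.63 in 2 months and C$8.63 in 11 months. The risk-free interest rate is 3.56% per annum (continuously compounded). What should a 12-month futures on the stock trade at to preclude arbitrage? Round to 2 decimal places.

PV(dividends) I = 8.63·e^(−0.0356·2/12) + 8.63·e^(−0.0356·11/12)
I = 8.5789 + 8.3529 = 16.9318
F = (S − I)·e^(rT) = (571.81 − 16.9318) · e^(0.0356·12/12)
= 554.8782 · e^0.035600 = 554.8782 × 1.036241 = C$574.99

C$574.99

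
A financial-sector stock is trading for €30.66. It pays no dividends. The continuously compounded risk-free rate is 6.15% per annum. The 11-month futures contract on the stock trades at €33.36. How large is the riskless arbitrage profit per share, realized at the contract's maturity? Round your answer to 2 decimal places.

€0.92 per share

Fair futures: F* = S·e^(carry·T), with carry = r = 0.0615
F* = 30.66 · e^(0.0615 × 11/12) = 30.66 · e^0.056375 = 30.66 × 1.057994 = €32.4381
Market €33.36 > fair €32.4381: forward overpriced → cash-and-carry (buy spot, short the forward).
At maturity, profit = |F_mkt − F*| = |33.36 − 32.4381| = €0.92 per share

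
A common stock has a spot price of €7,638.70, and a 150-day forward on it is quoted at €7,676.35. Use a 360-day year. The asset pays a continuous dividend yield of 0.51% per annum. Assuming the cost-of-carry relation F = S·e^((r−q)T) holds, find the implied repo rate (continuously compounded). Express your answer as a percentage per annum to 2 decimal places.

From F = S·e^((r−q)T): (r − q) = ln(F/S)/T
ln(7676.35/7638.70) = ln(1.004929) = 0.004917
(r − q) = 0.004917 / (150/360) = 0.011801
r = ln(F/S)/T + q = 0.011801 + 0.0051 = 0.016901
r = 1.69%

1.69%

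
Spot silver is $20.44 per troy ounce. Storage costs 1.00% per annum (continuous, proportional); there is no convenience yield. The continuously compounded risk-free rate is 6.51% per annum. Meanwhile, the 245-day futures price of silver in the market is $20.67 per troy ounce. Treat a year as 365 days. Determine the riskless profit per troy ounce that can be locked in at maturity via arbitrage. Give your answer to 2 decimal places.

$0.83 per troy ounce

Fair futures: F* = S·e^(carry·T), with carry = (r + u) = 0.0651 + 0.0100 = 0.0751
F* = 20.44 · e^(0.0751 × 245/365) = 20.44 · e^0.050410 = 20.44 × 1.051702 = $21.4968
Market $20.67 < fair $21.4968: forward underpriced → reverse cash-and-carry (short spot, go long the forward).
At maturity, profit = |F_mkt − F*| = |20.67 − 21.4968| = $0.83 per troy ounce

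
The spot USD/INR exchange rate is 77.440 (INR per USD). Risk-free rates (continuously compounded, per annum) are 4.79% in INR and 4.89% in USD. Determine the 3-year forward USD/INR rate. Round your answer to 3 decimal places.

F = S·e^((r_INR − r_USD)T) = 77.440 · e^((0.0479 − 0.0489) × 3)
= 77.440 · e^-0.003000 = 77.440 × 0.997004
F = 77.208 INR per USD

77.208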